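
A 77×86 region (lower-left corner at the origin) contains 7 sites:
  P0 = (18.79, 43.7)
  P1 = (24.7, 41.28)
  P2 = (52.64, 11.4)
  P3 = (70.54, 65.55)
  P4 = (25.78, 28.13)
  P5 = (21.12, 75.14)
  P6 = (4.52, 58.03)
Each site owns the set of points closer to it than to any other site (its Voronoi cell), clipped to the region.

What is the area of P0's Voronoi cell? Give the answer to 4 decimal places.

1. box [0,77]×[0,86]: [(0, 0) (77, 0) (77, 86) (0, 86)]
2. ⊥bis P0·P1 via (21.745,42.49): [(0, 0) (4.3464, 0) (39.5613, 86) (0, 86)]  |A|=1888.0296
3. ⊥bis P0·P2 via (35.715,27.55): [(0, 0) (4.3464, 0) (39.5613, 86) (0, 86)]  |A|=1888.0296
4. ⊥bis P0·P3 via (44.665,54.625): [(0, 0) (4.3464, 0) (35.5519, 76.2086) (31.4178, 86) (0, 86)]  |A|=1848.1614
5. ⊥bis P0·P4 via (22.285,35.915): [(0, 25.9104) (18.3247, 34.137) (35.5519, 76.2086) (31.4178, 86) (0, 86)]  |A|=1536.5755
6. ⊥bis P0·P5 via (19.955,59.42): [(0, 60.8989) (0, 25.9104) (18.3247, 34.137) (28.4205, 58.7926)]  |A|=681.5706
7. ⊥bis P0·P6 via (11.655,50.865): [(20.2258, 59.3999) (0, 39.2588) (0, 25.9104) (18.3247, 34.137) (28.4205, 58.7926)]  |A|=462.7267
8. canonical 5-gon: [(20.2258, 59.3999) (0, 39.2588) (0, 25.9104) (18.3247, 34.137) (28.4205, 58.7926)]
9. shoelace: 462.7267

Area of P0's cell: 462.7267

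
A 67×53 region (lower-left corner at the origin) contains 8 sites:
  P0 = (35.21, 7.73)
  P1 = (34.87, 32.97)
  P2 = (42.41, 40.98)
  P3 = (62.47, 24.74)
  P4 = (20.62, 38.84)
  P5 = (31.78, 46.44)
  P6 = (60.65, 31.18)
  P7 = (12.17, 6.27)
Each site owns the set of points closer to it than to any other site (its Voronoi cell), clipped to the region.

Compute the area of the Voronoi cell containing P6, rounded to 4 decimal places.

Area of P6's cell: 352.4879

1. box [0,67]×[0,53]: [(0, 0) (67, 0) (67, 53) (0, 53)]
2. ⊥bis P6·P0 via (47.93,19.455): [(65.8632, 0) (67, 0) (67, 53) (17.009, 53)]  |A|=1354.8876
3. ⊥bis P6·P1 via (47.76,32.075): [(46.957, 20.5105) (65.8632, 0) (67, 0) (67, 53) (49.2129, 53)]  |A|=831.7438
4. ⊥bis P6·P2 via (51.53,36.08): [(47.5198, 28.6162) (46.957, 20.5105) (65.8632, 0) (67, 0) (67, 53) (60.6208, 53)]  |A|=692.6599
5. ⊥bis P6·P3 via (61.56,27.96): [(47.5198, 28.6162) (47.1924, 23.8996) (67, 29.4974) (67, 53) (60.6208, 53)]  |A|=352.4879
6. ⊥bis P6·P4 via (40.635,35.01): [(47.5198, 28.6162) (47.1924, 23.8996) (67, 29.4974) (67, 53) (60.6208, 53)]  |A|=352.4879
7. ⊥bis P6·P5 via (46.215,38.81): [(47.5198, 28.6162) (47.1924, 23.8996) (67, 29.4974) (67, 53) (60.6208, 53)]  |A|=352.4879
8. ⊥bis P6·P7 via (36.41,18.725): [(47.5198, 28.6162) (47.1924, 23.8996) (67, 29.4974) (67, 53) (60.6208, 53)]  |A|=352.4879
9. canonical 5-gon: [(47.5198, 28.6162) (47.1924, 23.8996) (67, 29.4974) (67, 53) (60.6208, 53)]
10. shoelace: 352.4879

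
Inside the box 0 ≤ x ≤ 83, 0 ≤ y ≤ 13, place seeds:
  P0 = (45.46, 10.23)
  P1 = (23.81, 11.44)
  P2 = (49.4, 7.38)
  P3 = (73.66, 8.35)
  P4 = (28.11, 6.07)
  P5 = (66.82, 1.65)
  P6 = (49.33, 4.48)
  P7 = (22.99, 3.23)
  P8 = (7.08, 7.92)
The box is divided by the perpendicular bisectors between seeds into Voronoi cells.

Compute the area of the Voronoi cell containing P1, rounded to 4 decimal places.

1. box [0,83]×[0,13]: [(0, 0) (83, 0) (83, 13) (0, 13)]
2. ⊥bis P1·P0 via (34.635,10.835): [(0, 0) (34.0294, 0) (34.756, 13) (0, 13)]  |A|=447.1054
3. ⊥bis P1·P2 via (36.605,9.41): [(0, 0) (34.0294, 0) (34.756, 13) (0, 13)]  |A|=447.1054
4. ⊥bis P1·P3 via (48.735,9.895): [(0, 0) (34.0294, 0) (34.756, 13) (0, 13)]  |A|=447.1054
5. ⊥bis P1·P4 via (25.96,8.755): [(0, 0) (15.0264, 0) (31.2613, 13) (0, 13)]  |A|=300.8703
6. ⊥bis P1·P5 via (45.315,6.545): [(0, 0) (15.0264, 0) (31.2613, 13) (0, 13)]  |A|=300.8703
7. ⊥bis P1·P6 via (36.57,7.96): [(0, 0) (15.0264, 0) (31.2613, 13) (0, 13)]  |A|=300.8703
8. ⊥bis P1·P7 via (23.4,7.335): [(0, 9.6721) (24.0994, 7.2651) (31.2613, 13) (0, 13)]  |A|=129.7392
9. ⊥bis P1·P8 via (15.445,9.68): [(15.7782, 8.0962) (24.0994, 7.2651) (31.2613, 13) (14.7465, 13)]  |A|=67.3289
10. canonical 4-gon: [(15.7782, 8.0962) (24.0994, 7.2651) (31.2613, 13) (14.7465, 13)]
11. shoelace: 67.3289

Area of P1's cell: 67.3289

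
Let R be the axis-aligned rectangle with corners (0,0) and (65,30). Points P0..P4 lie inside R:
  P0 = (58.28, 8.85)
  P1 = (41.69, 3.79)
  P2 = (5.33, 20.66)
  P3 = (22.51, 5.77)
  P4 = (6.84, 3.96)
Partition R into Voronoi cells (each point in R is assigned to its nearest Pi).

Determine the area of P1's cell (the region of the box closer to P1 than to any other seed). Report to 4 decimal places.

Area of P1's cell: 425.4761

1. box [0,65]×[0,30]: [(0, 0) (65, 0) (65, 30) (0, 30)]
2. ⊥bis P1·P0 via (49.985,6.32): [(0, 0) (51.9126, 0) (42.7625, 30) (0, 30)]  |A|=1420.1272
3. ⊥bis P1·P2 via (23.51,12.225): [(17.8379, 0) (51.9126, 0) (42.7625, 30) (31.7571, 30)]  |A|=676.2016
4. ⊥bis P1·P3 via (32.1,4.78): [(31.6065, 0) (51.9126, 0) (42.7625, 30) (34.7035, 30)]  |A|=425.4761
5. ⊥bis P1·P4 via (24.265,3.875): [(31.6065, 0) (51.9126, 0) (42.7625, 30) (34.7035, 30)]  |A|=425.4761
6. canonical 4-gon: [(31.6065, 0) (51.9126, 0) (42.7625, 30) (34.7035, 30)]
7. shoelace: 425.4761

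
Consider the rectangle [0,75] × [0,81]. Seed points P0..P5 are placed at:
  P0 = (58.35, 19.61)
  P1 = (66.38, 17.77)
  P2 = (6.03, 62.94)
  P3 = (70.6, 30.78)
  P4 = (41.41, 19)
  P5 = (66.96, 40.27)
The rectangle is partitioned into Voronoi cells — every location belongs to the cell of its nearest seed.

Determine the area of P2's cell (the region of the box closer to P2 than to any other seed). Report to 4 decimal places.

1. box [0,75]×[0,81]: [(0, 0) (75, 0) (75, 81) (0, 81)]
2. ⊥bis P2·P0 via (32.19,41.275): [(0, 2.4063) (65.0892, 81) (0, 81)]  |A|=2557.7991
3. ⊥bis P2·P1 via (36.205,40.355): [(0, 2.4063) (65.0892, 81) (0, 81)]  |A|=2557.7991
4. ⊥bis P2·P3 via (38.315,46.86): [(0, 2.4063) (40.5777, 51.4029) (55.3189, 81) (0, 81)]  |A|=2413.2136
5. ⊥bis P2·P4 via (23.72,40.97): [(0, 21.8709) (43.1893, 56.6464) (55.3189, 81) (0, 81)]  |A|=1950.4772
6. ⊥bis P2·P5 via (36.495,51.605): [(0, 21.8709) (36.3098, 51.1071) (47.4319, 81) (0, 81)]  |A|=1782.4189
7. canonical 4-gon: [(0, 21.8709) (36.3098, 51.1071) (47.4319, 81) (0, 81)]
8. shoelace: 1782.4189

Area of P2's cell: 1782.4189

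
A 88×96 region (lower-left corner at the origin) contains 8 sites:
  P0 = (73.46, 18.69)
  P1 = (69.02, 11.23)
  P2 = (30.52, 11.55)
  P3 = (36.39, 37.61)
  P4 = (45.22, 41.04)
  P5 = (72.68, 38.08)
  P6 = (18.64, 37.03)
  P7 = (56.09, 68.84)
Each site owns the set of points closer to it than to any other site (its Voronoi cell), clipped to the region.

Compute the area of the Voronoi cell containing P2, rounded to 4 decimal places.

Area of P2's cell: 1049.7308

1. box [0,88]×[0,96]: [(0, 0) (88, 0) (88, 96) (0, 96)]
2. ⊥bis P2·P0 via (51.99,15.12): [(0, 0) (54.5041, 0) (38.5414, 96) (0, 96)]  |A|=4466.1852
3. ⊥bis P2·P1 via (49.77,11.39): [(0, 0) (49.6753, 0) (49.9052, 27.6579) (38.5414, 96) (0, 96)]  |A|=4399.4079
4. ⊥bis P2·P3 via (33.455,24.58): [(0, 32.1157) (0, 0) (49.6753, 0) (49.8489, 20.8873)]  |A|=1319.2584
5. ⊥bis P2·P4 via (37.87,26.295): [(47.7867, 21.3518) (0, 32.1157) (0, 0) (49.6753, 0) (49.8443, 20.3261)]  |A|=1318.6787
6. ⊥bis P2·P5 via (51.6,24.815): [(47.7867, 21.3518) (0, 32.1157) (0, 0) (49.6753, 0) (49.8443, 20.3261)]  |A|=1318.6787
7. ⊥bis P2·P6 via (24.58,24.29): [(47.7867, 21.3518) (27.8903, 25.8334) (0, 12.8296) (0, 0) (49.6753, 0) (49.8443, 20.3261)]  |A|=1049.7308
8. ⊥bis P2·P7 via (43.305,40.195): [(47.7867, 21.3518) (27.8903, 25.8334) (0, 12.8296) (0, 0) (49.6753, 0) (49.8443, 20.3261)]  |A|=1049.7308
9. canonical 6-gon: [(47.7867, 21.3518) (27.8903, 25.8334) (0, 12.8296) (0, 0) (49.6753, 0) (49.8443, 20.3261)]
10. shoelace: 1049.7308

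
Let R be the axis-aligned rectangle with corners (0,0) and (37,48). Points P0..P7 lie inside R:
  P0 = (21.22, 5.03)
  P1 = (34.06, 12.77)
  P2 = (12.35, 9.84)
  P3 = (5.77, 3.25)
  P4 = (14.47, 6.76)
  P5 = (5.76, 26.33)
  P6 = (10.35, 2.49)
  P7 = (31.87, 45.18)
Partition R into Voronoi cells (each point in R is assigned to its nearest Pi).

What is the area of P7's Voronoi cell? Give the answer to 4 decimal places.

Area of P7's cell: 385.7099

1. box [0,37]×[0,48]: [(0, 0) (37, 0) (37, 48) (0, 48)]
2. ⊥bis P7·P0 via (26.545,25.105): [(0, 32.1462) (37, 22.3318) (37, 48) (0, 48)]  |A|=768.1578
3. ⊥bis P7·P1 via (32.965,28.975): [(0, 32.1462) (16.2208, 27.8436) (37, 29.2477) (37, 48) (0, 48)]  |A|=696.3042
4. ⊥bis P7·P2 via (22.11,27.51): [(0, 39.7224) (20.93, 28.1618) (37, 29.2477) (37, 48) (0, 48)]  |A|=604.3071
5. ⊥bis P7·P3 via (18.82,24.215): [(0, 39.7224) (20.93, 28.1618) (37, 29.2477) (37, 48) (0, 48)]  |A|=604.3071
6. ⊥bis P7·P4 via (23.17,25.97): [(0, 39.7224) (20.93, 28.1618) (37, 29.2477) (37, 48) (0, 48)]  |A|=604.3071
7. ⊥bis P7·P5 via (18.815,35.755): [(24.1403, 28.3787) (37, 29.2477) (37, 48) (9.9748, 48)]  |A|=385.7099
8. ⊥bis P7·P6 via (21.11,23.835): [(24.1403, 28.3787) (37, 29.2477) (37, 48) (9.9748, 48)]  |A|=385.7099
9. canonical 4-gon: [(24.1403, 28.3787) (37, 29.2477) (37, 48) (9.9748, 48)]
10. shoelace: 385.7099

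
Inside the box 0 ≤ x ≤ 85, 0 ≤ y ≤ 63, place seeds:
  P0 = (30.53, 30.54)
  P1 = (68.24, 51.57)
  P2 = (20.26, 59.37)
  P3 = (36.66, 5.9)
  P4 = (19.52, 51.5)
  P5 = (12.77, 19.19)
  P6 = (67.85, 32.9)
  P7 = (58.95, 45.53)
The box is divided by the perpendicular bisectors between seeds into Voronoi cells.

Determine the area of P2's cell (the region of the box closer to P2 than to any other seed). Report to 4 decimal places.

1. box [0,85]×[0,63]: [(0, 0) (85, 0) (85, 63) (0, 63)]
2. ⊥bis P2·P0 via (25.395,44.955): [(0, 35.9086) (76.051, 63) (0, 63)]  |A|=1030.1629
3. ⊥bis P2·P1 via (44.25,55.47): [(0, 35.9086) (43.5946, 51.4382) (45.4741, 63) (0, 63)]  |A|=853.4003
4. ⊥bis P2·P3 via (28.46,32.635): [(0, 35.9086) (43.5946, 51.4382) (45.4741, 63) (0, 63)]  |A|=853.4003
5. ⊥bis P2·P4 via (19.89,55.435): [(0, 57.3052) (43.8776, 53.1795) (45.4741, 63) (0, 63)]  |A|=348.2264
6. ⊥bis P2·P5 via (16.515,39.28): [(0, 57.3052) (43.8776, 53.1795) (45.4741, 63) (0, 63)]  |A|=348.2264
7. ⊥bis P2·P6 via (44.055,46.135): [(0, 57.3052) (43.8776, 53.1795) (45.4741, 63) (0, 63)]  |A|=348.2264
8. ⊥bis P2·P7 via (39.605,52.45): [(0, 57.3052) (39.9965, 53.5444) (43.3789, 63) (0, 63)]  |A|=318.9718
9. canonical 4-gon: [(0, 57.3052) (39.9965, 53.5444) (43.3789, 63) (0, 63)]
10. shoelace: 318.9718

Area of P2's cell: 318.9718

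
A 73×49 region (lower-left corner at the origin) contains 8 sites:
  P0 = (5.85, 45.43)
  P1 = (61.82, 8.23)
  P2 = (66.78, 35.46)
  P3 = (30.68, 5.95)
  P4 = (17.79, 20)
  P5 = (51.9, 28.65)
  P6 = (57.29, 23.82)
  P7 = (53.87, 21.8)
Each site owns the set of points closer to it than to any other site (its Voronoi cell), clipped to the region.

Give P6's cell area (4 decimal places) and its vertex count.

1. box [0,73]×[0,49]: [(0, 0) (73, 0) (73, 49) (0, 49)]
2. ⊥bis P6·P0 via (31.57,34.625): [(17.024, 0) (73, 0) (73, 49) (37.609, 49)]  |A|=2238.4927
3. ⊥bis P6·P1 via (59.555,16.025): [(18.7786, 4.1766) (73, 19.9317) (73, 49) (37.609, 49)]  |A|=1581.2359
4. ⊥bis P6·P2 via (62.035,29.64): [(18.7786, 4.1766) (73, 19.9317) (73, 20.7003) (38.2889, 49) (37.609, 49)]  |A|=1090.0795
5. ⊥bis P6·P3 via (43.985,14.885): [(31.2462, 33.8542) (45.8866, 12.0534) (73, 19.9317) (73, 20.7003) (38.2889, 49) (37.609, 49)]  |A|=736.9309
6. ⊥bis P6·P4 via (37.54,21.91): [(35.4233, 43.7973) (37.2494, 24.9149) (45.8866, 12.0534) (73, 19.9317) (73, 20.7003) (38.2889, 49) (37.609, 49)]  |A|=688.4153
7. ⊥bis P6·P5 via (54.595,26.235): [(44.1732, 14.6048) (45.8866, 12.0534) (73, 19.9317) (73, 20.7003) (59.499, 31.7076)]  |A|=252.217
8. ⊥bis P6·P7 via (55.58,22.81): [(53.9694, 25.5369) (59.5828, 16.0331) (73, 19.9317) (73, 20.7003) (59.499, 31.7076)]  |A|=154.1014
9. canonical 5-gon: [(53.9694, 25.5369) (59.5828, 16.0331) (73, 19.9317) (73, 20.7003) (59.499, 31.7076)]
10. shoelace: 154.1014

Area of P6's cell: 154.1014 (5 vertices)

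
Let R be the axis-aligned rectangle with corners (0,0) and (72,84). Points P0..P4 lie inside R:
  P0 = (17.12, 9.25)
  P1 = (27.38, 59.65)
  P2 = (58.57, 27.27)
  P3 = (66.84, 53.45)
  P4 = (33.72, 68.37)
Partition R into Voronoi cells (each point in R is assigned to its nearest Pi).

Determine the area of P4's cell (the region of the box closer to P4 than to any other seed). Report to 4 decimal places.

Area of P4's cell: 909.3522

1. box [0,72]×[0,84]: [(0, 0) (72, 0) (72, 84) (0, 84)]
2. ⊥bis P4·P0 via (25.42,38.81): [(0, 45.9476) (72, 25.731) (72, 84) (0, 84)]  |A|=3467.5707
3. ⊥bis P4·P1 via (30.55,64.01): [(72, 33.8732) (72, 84) (3.0559, 84)]  |A|=1727.9748
4. ⊥bis P4·P2 via (46.145,47.82): [(49.7881, 50.0227) (72, 63.4525) (72, 84) (3.0559, 84)]  |A|=1399.4678
5. ⊥bis P4·P3 via (50.28,60.91): [(46.4641, 52.4394) (60.6817, 84) (3.0559, 84)]  |A|=909.3522
6. canonical 3-gon: [(46.4641, 52.4394) (60.6817, 84) (3.0559, 84)]
7. shoelace: 909.3522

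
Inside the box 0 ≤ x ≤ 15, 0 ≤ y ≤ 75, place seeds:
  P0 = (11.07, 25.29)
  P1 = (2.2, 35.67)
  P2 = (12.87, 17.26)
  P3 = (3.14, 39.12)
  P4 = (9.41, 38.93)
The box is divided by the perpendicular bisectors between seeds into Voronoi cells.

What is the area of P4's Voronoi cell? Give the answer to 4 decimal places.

1. box [0,15]×[0,75]: [(0, 0) (15, 0) (15, 75) (0, 75)]
2. ⊥bis P4·P0 via (10.24,32.11): [(0, 30.8638) (15, 32.6893) (15, 75) (0, 75)]  |A|=648.3519
3. ⊥bis P4·P1 via (5.805,37.3): [(0, 50.1387) (8.2606, 31.8691) (15, 32.6893) (15, 75) (0, 75)]  |A|=568.7411
4. ⊥bis P4·P2 via (11.14,28.095): [(0, 50.1387) (8.2606, 31.8691) (15, 32.6893) (15, 75) (0, 75)]  |A|=568.7411
5. ⊥bis P4·P3 via (6.275,39.025): [(6.1965, 36.4342) (8.2606, 31.8691) (15, 32.6893) (15, 75) (7.3652, 75)]  |A|=349.6929
6. canonical 5-gon: [(6.1965, 36.4342) (8.2606, 31.8691) (15, 32.6893) (15, 75) (7.3652, 75)]
7. shoelace: 349.6929

Area of P4's cell: 349.6929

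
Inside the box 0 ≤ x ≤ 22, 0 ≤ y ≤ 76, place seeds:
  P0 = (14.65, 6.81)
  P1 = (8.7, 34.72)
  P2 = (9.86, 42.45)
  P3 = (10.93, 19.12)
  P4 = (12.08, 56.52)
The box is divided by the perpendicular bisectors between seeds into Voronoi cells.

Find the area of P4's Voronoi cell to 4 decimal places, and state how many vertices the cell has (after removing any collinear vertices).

Area of P4's cell: 583.4341 (4 vertices)

1. box [0,22]×[0,76]: [(0, 0) (22, 0) (22, 76) (0, 76)]
2. ⊥bis P4·P0 via (13.365,31.665): [(0, 30.974) (22, 32.1114) (22, 76) (0, 76)]  |A|=978.0599
3. ⊥bis P4·P1 via (10.39,45.62): [(0, 47.2309) (22, 43.8199) (22, 76) (0, 76)]  |A|=670.4407
4. ⊥bis P4·P2 via (10.97,49.485): [(0, 51.2159) (22, 47.7447) (22, 76) (0, 76)]  |A|=583.4341
5. ⊥bis P4·P3 via (11.505,37.82): [(0, 51.2159) (22, 47.7447) (22, 76) (0, 76)]  |A|=583.4341
6. canonical 4-gon: [(0, 51.2159) (22, 47.7447) (22, 76) (0, 76)]
7. shoelace: 583.4341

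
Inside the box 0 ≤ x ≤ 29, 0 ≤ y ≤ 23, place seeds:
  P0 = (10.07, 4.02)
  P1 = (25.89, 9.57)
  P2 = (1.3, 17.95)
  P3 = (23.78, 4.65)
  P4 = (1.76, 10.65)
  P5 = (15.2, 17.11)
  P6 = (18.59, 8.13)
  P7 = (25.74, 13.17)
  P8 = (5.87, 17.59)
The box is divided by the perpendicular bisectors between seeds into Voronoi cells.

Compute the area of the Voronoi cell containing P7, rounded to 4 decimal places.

Area of P7's cell: 87.3263

1. box [0,29]×[0,23]: [(0, 0) (29, 0) (29, 23) (0, 23)]
2. ⊥bis P7·P0 via (17.905,8.595): [(22.9238, 0) (29, 0) (29, 23) (9.4937, 23)]  |A|=294.1995
3. ⊥bis P7·P1 via (25.815,11.37): [(16.511, 10.9823) (29, 11.5027) (29, 23) (9.4937, 23)]  |A|=189.0052
4. ⊥bis P7·P2 via (13.52,15.56): [(13.5998, 15.968) (16.511, 10.9823) (29, 11.5027) (29, 23) (14.9751, 23)]  |A|=169.7323
5. ⊥bis P7·P3 via (24.76,8.91): [(13.5998, 15.968) (16.511, 10.9823) (29, 11.5027) (29, 23) (14.9751, 23)]  |A|=169.7323
6. ⊥bis P7·P4 via (13.75,11.91): [(13.5998, 15.968) (16.511, 10.9823) (29, 11.5027) (29, 23) (14.9751, 23)]  |A|=169.7323
7. ⊥bis P7·P5 via (20.47,15.14): [(18.9539, 11.0841) (29, 11.5027) (29, 23) (23.4082, 23)]  |A|=91.0675
8. ⊥bis P7·P6 via (22.165,10.65): [(19.9606, 13.7773) (21.7761, 11.2017) (29, 11.5027) (29, 23) (23.4082, 23)]  |A|=87.3263
9. ⊥bis P7·P8 via (15.805,15.38): [(19.9606, 13.7773) (21.7761, 11.2017) (29, 11.5027) (29, 23) (23.4082, 23)]  |A|=87.3263
10. canonical 5-gon: [(19.9606, 13.7773) (21.7761, 11.2017) (29, 11.5027) (29, 23) (23.4082, 23)]
11. shoelace: 87.3263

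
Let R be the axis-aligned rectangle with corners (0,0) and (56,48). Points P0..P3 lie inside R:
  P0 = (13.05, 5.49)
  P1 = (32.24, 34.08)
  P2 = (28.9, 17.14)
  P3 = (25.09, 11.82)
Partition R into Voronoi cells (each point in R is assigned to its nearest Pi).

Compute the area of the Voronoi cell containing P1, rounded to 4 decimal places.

Area of P1's cell: 1213.6463

1. box [0,56]×[0,48]: [(0, 0) (56, 0) (56, 48) (0, 48)]
2. ⊥bis P1·P0 via (22.645,19.785): [(0, 34.9846) (52.1215, 0) (56, 0) (56, 48) (0, 48)]  |A|=1776.275
3. ⊥bis P1·P2 via (30.57,25.61): [(0, 34.9846) (7.061, 30.2452) (56, 20.5961) (56, 48) (0, 48)]  |A|=1213.6463
4. ⊥bis P1·P3 via (28.665,22.95): [(0, 34.9846) (7.061, 30.2452) (56, 20.5961) (56, 48) (0, 48)]  |A|=1213.6463
5. canonical 5-gon: [(0, 34.9846) (7.061, 30.2452) (56, 20.5961) (56, 48) (0, 48)]
6. shoelace: 1213.6463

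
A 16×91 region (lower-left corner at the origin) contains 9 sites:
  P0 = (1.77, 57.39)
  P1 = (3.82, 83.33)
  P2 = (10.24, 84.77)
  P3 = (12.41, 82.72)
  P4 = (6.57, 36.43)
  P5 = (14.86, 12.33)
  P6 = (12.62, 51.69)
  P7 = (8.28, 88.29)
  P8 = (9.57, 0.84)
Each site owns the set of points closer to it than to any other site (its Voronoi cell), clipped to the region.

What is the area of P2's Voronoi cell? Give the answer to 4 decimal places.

1. box [0,16]×[0,91]: [(0, 0) (16, 0) (16, 91) (0, 91)]
2. ⊥bis P2·P0 via (6.005,71.08): [(0, 72.9376) (16, 67.988) (16, 91) (0, 91)]  |A|=328.5944
3. ⊥bis P2·P1 via (7.03,84.05): [(10.2325, 69.7722) (16, 67.988) (16, 91) (5.4711, 91)]  |A|=178.1131
4. ⊥bis P2·P3 via (11.325,83.745): [(7.9094, 80.1294) (16, 88.6937) (16, 91) (5.4711, 91)]  |A|=66.5573
5. ⊥bis P2·P4 via (8.405,60.6): [(7.9094, 80.1294) (16, 88.6937) (16, 91) (5.4711, 91)]  |A|=66.5573
6. ⊥bis P2·P5 via (12.55,48.55): [(7.9094, 80.1294) (16, 88.6937) (16, 91) (5.4711, 91)]  |A|=66.5573
7. ⊥bis P2·P6 via (11.43,68.23): [(7.9094, 80.1294) (16, 88.6937) (16, 91) (5.4711, 91)]  |A|=66.5573
8. ⊥bis P2·P7 via (9.26,86.53): [(6.7831, 85.1508) (7.9094, 80.1294) (16, 88.6937) (16, 90.283)]  |A|=32.4601
9. ⊥bis P2·P8 via (9.905,42.805): [(6.7831, 85.1508) (7.9094, 80.1294) (16, 88.6937) (16, 90.283)]  |A|=32.4601
10. canonical 4-gon: [(6.7831, 85.1508) (7.9094, 80.1294) (16, 88.6937) (16, 90.283)]
11. shoelace: 32.4601

Area of P2's cell: 32.4601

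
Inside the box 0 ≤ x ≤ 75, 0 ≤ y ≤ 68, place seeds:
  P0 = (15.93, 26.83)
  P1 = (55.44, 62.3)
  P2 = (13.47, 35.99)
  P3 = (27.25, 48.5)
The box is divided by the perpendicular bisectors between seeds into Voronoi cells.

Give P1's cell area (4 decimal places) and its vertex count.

1. box [0,75]×[0,68]: [(0, 0) (75, 0) (75, 68) (0, 68)]
2. ⊥bis P1·P0 via (35.685,44.565): [(75, 0.7721) (75, 68) (14.6463, 68)]  |A|=2028.7279
3. ⊥bis P1·P2 via (34.455,49.145): [(41.1241, 38.5064) (75, 0.7721) (75, 68) (22.6352, 68)]  |A|=1910.9164
4. ⊥bis P1·P3 via (41.345,55.4): [(59.7975, 17.7061) (75, 0.7721) (75, 68) (35.1769, 68)]  |A|=1512.4471
5. canonical 4-gon: [(59.7975, 17.7061) (75, 0.7721) (75, 68) (35.1769, 68)]
6. shoelace: 1512.4471

Area of P1's cell: 1512.4471 (4 vertices)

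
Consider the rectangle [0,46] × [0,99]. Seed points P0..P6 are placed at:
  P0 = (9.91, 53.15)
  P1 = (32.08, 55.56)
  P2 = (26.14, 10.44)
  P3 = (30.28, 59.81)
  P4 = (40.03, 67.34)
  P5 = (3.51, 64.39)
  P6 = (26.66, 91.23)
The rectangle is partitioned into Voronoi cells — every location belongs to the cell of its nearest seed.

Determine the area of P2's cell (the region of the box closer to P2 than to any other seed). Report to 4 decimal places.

1. box [0,46]×[0,99]: [(0, 0) (46, 0) (46, 99) (0, 99)]
2. ⊥bis P2·P0 via (18.025,31.795): [(0, 24.9454) (0, 0) (46, 0) (46, 42.4256)]  |A|=1549.5341
3. ⊥bis P2·P1 via (29.11,33): [(23.2323, 33.7738) (0, 24.9454) (0, 0) (46, 0) (46, 30.7764)]  |A|=1416.9215
4. ⊥bis P2·P3 via (28.21,35.125): [(23.2323, 33.7738) (0, 24.9454) (0, 0) (46, 0) (46, 30.7764)]  |A|=1416.9215
5. ⊥bis P2·P4 via (33.085,38.89): [(23.2323, 33.7738) (0, 24.9454) (0, 0) (46, 0) (46, 30.7764)]  |A|=1416.9215
6. ⊥bis P2·P5 via (14.825,37.415): [(23.2323, 33.7738) (0, 24.9454) (0, 0) (46, 0) (46, 30.7764)]  |A|=1416.9215
7. ⊥bis P2·P6 via (26.4,50.835): [(23.2323, 33.7738) (0, 24.9454) (0, 0) (46, 0) (46, 30.7764)]  |A|=1416.9215
8. canonical 5-gon: [(23.2323, 33.7738) (0, 24.9454) (0, 0) (46, 0) (46, 30.7764)]
9. shoelace: 1416.9215

Area of P2's cell: 1416.9215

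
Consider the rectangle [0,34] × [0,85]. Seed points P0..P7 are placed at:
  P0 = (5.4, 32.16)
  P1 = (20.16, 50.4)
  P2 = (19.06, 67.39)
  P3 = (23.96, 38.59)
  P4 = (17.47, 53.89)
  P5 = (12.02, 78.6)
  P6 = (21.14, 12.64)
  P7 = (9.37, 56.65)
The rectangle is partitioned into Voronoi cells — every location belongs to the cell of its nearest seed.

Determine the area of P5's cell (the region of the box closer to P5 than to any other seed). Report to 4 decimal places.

Area of P5's cell: 355.4474

1. box [0,34]×[0,85]: [(0, 0) (34, 0) (34, 85) (0, 85)]
2. ⊥bis P5·P0 via (8.71,55.38): [(0, 56.6216) (34, 51.7749) (34, 85) (0, 85)]  |A|=1047.259
3. ⊥bis P5·P1 via (16.09,64.5): [(0, 59.8556) (34, 69.6698) (34, 85) (0, 85)]  |A|=688.0691
4. ⊥bis P5·P2 via (15.54,72.995): [(0, 63.2357) (34, 84.5881) (34, 85) (0, 85)]  |A|=376.9955
5. ⊥bis P5·P3 via (17.99,58.595): [(0, 63.2357) (34, 84.5881) (34, 85) (0, 85)]  |A|=376.9955
6. ⊥bis P5·P4 via (14.745,66.245): [(0, 63.2357) (34, 84.5881) (34, 85) (0, 85)]  |A|=376.9955
7. ⊥bis P5·P6 via (16.58,45.62): [(0, 63.2357) (34, 84.5881) (34, 85) (0, 85)]  |A|=376.9955
8. ⊥bis P5·P7 via (10.695,67.625): [(0, 68.9162) (7.5867, 68.0003) (34, 84.5881) (34, 85) (0, 85)]  |A|=355.4474
9. canonical 5-gon: [(0, 68.9162) (7.5867, 68.0003) (34, 84.5881) (34, 85) (0, 85)]
10. shoelace: 355.4474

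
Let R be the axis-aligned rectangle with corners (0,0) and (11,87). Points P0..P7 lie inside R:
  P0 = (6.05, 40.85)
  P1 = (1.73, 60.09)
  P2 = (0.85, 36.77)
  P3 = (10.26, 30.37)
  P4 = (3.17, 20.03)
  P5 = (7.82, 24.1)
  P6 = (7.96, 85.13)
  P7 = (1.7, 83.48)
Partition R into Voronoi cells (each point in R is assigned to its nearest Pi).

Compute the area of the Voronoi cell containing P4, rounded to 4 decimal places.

Area of P4's cell: 242.6330

1. box [0,11]×[0,87]: [(0, 0) (11, 0) (11, 87) (0, 87)]
2. ⊥bis P4·P0 via (4.61,30.44): [(0, 31.0777) (0, 0) (11, 0) (11, 29.5561)]  |A|=333.4858
3. ⊥bis P4·P1 via (2.45,40.06): [(0, 31.0777) (0, 0) (11, 0) (11, 29.5561)]  |A|=333.4858
4. ⊥bis P4·P2 via (2.01,28.4): [(10.6756, 29.601) (0, 28.1214) (0, 0) (11, 0) (11, 29.5561)]  |A|=317.7059
5. ⊥bis P4·P3 via (6.715,25.2): [(2.0417, 28.4044) (0, 28.1214) (0, 0) (11, 0) (11, 22.2618)]  |A|=284.6461
6. ⊥bis P4·P5 via (5.495,22.065): [(0.173, 28.1454) (0, 28.1214) (0, 0) (11, 0) (11, 15.7755)]  |A|=242.633
7. ⊥bis P4·P6 via (5.565,52.58): [(0.173, 28.1454) (0, 28.1214) (0, 0) (11, 0) (11, 15.7755)]  |A|=242.633
8. ⊥bis P4·P7 via (2.435,51.755): [(0.173, 28.1454) (0, 28.1214) (0, 0) (11, 0) (11, 15.7755)]  |A|=242.633
9. canonical 5-gon: [(0.173, 28.1454) (0, 28.1214) (0, 0) (11, 0) (11, 15.7755)]
10. shoelace: 242.633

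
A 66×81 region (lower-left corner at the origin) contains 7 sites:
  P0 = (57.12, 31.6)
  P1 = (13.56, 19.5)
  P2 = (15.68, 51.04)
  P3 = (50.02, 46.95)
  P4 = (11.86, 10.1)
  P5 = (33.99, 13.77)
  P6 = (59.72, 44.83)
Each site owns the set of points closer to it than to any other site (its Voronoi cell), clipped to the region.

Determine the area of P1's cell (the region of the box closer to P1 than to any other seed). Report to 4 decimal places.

Area of P1's cell: 530.2331

1. box [0,66]×[0,81]: [(0, 0) (66, 0) (66, 81) (0, 81)]
2. ⊥bis P1·P0 via (35.34,25.55): [(0, 0) (42.4372, 0) (19.9372, 81) (0, 81)]  |A|=2526.165
3. ⊥bis P1·P2 via (14.62,35.27): [(0, 36.2527) (0, 0) (42.4372, 0) (32.9829, 34.0357)]  |A|=1320.0495
4. ⊥bis P1·P3 via (31.79,33.225): [(31.0835, 34.1634) (0, 36.2527) (0, 0) (42.4372, 0) (34.0371, 30.2403)]  |A|=1316.5123
5. ⊥bis P1·P4 via (12.71,14.8): [(31.0835, 34.1634) (0, 36.2527) (0, 17.0986) (39.681, 9.9223) (34.0371, 30.2403)]  |A|=766.7303
6. ⊥bis P1·P5 via (23.775,16.635): [(28.7355, 34.3212) (0, 36.2527) (0, 17.0986) (22.751, 12.9841)]  |A|=530.2331
7. ⊥bis P1·P6 via (36.64,32.165): [(28.7355, 34.3212) (0, 36.2527) (0, 17.0986) (22.751, 12.9841)]  |A|=530.2331
8. canonical 4-gon: [(28.7355, 34.3212) (0, 36.2527) (0, 17.0986) (22.751, 12.9841)]
9. shoelace: 530.2331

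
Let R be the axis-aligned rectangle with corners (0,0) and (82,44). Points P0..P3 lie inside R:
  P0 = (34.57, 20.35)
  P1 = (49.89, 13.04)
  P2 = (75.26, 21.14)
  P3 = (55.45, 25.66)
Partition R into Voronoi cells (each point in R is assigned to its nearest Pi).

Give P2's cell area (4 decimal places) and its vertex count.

Area of P2's cell: 687.7544 (5 vertices)

1. box [0,82]×[0,44]: [(0, 0) (82, 0) (82, 44) (0, 44)]
2. ⊥bis P2·P0 via (54.915,20.745): [(55.3178, 0) (82, 0) (82, 44) (54.4635, 44)]  |A|=1192.8121
3. ⊥bis P2·P1 via (62.575,17.09): [(54.4946, 42.3986) (68.0314, 0) (82, 0) (82, 44) (54.4635, 44)]  |A|=923.2916
4. ⊥bis P2·P3 via (65.355,23.4): [(63.3567, 14.6418) (68.0314, 0) (82, 0) (82, 44) (70.0553, 44)]  |A|=687.7544
5. canonical 5-gon: [(63.3567, 14.6418) (68.0314, 0) (82, 0) (82, 44) (70.0553, 44)]
6. shoelace: 687.7544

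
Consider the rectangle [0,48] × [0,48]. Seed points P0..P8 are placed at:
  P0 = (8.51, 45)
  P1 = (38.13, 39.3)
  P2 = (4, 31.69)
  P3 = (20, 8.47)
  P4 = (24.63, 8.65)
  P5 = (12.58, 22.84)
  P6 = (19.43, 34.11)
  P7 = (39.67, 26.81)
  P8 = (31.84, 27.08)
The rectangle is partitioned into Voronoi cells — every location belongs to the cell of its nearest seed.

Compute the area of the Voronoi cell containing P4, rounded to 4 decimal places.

1. box [0,48]×[0,48]: [(0, 0) (48, 0) (48, 48) (0, 48)]
2. ⊥bis P4·P0 via (16.57,26.825): [(0, 19.4768) (0, 0) (48, 0) (48, 40.7631)]  |A|=1445.7578
3. ⊥bis P4·P1 via (31.38,23.975): [(20.7255, 28.6678) (0, 19.4768) (0, 0) (48, 0) (48, 16.6546)]  |A|=1116.984
4. ⊥bis P4·P2 via (14.315,20.17): [(22.79, 27.7585) (0, 7.3524) (0, 0) (48, 0) (48, 16.6546)]  |A|=959.9159
5. ⊥bis P4·P3 via (22.315,8.56): [(22.79, 27.7585) (21.6097, 26.7017) (22.6478, 0) (48, 0) (48, 16.6546)]  |A|=578.1078
6. ⊥bis P4·P5 via (18.605,15.745): [(29.3497, 24.8693) (21.926, 18.5652) (22.6478, 0) (48, 0) (48, 16.6546)]  |A|=541.7381
7. ⊥bis P4·P6 via (22.03,21.38): [(32.443, 23.5068) (26.2575, 22.2434) (21.926, 18.5652) (22.6478, 0) (48, 0) (48, 16.6546)]  |A|=535.5703
8. ⊥bis P4·P7 via (32.15,17.73): [(26.6127, 22.316) (26.2575, 22.2434) (21.926, 18.5652) (22.6478, 0) (48, 0) (48, 4.6031)]  |A|=377.4579
9. ⊥bis P4·P8 via (28.235,17.865): [(35.346, 15.0831) (23.3513, 19.7755) (21.926, 18.5652) (22.6478, 0) (48, 0) (48, 4.6031)]  |A|=354.2374
10. canonical 6-gon: [(35.346, 15.0831) (23.3513, 19.7755) (21.926, 18.5652) (22.6478, 0) (48, 0) (48, 4.6031)]
11. shoelace: 354.2374

Area of P4's cell: 354.2374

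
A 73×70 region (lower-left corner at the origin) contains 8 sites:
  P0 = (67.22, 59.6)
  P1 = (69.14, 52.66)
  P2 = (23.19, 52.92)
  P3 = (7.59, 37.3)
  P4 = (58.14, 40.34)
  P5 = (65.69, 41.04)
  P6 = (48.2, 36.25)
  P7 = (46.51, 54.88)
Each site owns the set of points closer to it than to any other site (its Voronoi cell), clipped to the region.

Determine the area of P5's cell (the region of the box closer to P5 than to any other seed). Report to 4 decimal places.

1. box [0,73]×[0,70]: [(0, 0) (73, 0) (73, 70) (0, 70)]
2. ⊥bis P5·P0 via (66.455,50.32): [(0, 55.7982) (0, 0) (73, 0) (73, 49.7805)]  |A|=3853.6226
3. ⊥bis P5·P1 via (67.415,46.85): [(51.6043, 51.5442) (0, 55.7982) (0, 0) (73, 0) (73, 45.1918)]  |A|=3804.5339
4. ⊥bis P5·P2 via (44.44,46.98): [(51.6043, 51.5442) (45.8485, 52.0187) (31.3077, 0) (73, 0) (73, 45.1918)]  |A|=1711.1087
5. ⊥bis P5·P3 via (36.64,39.17): [(51.6043, 51.5442) (45.8485, 52.0187) (37.6914, 22.8372) (39.1614, 0) (73, 0) (73, 45.1918)]  |A|=1621.4302
6. ⊥bis P5·P4 via (61.915,40.69): [(61.172, 48.7036) (65.6876, 0) (73, 0) (73, 45.1918)]  |A|=445.3342
7. ⊥bis P5·P6 via (56.945,38.645): [(61.172, 48.7036) (64.7453, 10.1634) (67.5287, 0) (73, 0) (73, 45.1918)]  |A|=435.978
8. ⊥bis P5·P7 via (56.1,47.96): [(61.172, 48.7036) (64.7453, 10.1634) (67.5287, 0) (73, 0) (73, 45.1918)]  |A|=435.978
9. canonical 5-gon: [(61.172, 48.7036) (64.7453, 10.1634) (67.5287, 0) (73, 0) (73, 45.1918)]
10. shoelace: 435.978

Area of P5's cell: 435.9780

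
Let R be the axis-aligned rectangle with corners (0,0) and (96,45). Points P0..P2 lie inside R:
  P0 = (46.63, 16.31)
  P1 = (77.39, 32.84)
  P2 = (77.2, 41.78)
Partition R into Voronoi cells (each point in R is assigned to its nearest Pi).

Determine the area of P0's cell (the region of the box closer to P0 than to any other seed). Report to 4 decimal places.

1. box [0,96]×[0,45]: [(0, 0) (96, 0) (96, 45) (0, 45)]
2. ⊥bis P0·P1 via (62.01,24.575): [(0, 0) (75.2163, 0) (51.0339, 45) (0, 45)]  |A|=2840.6284
3. ⊥bis P0·P2 via (61.915,29.045): [(0, 0) (75.2163, 0) (55.4163, 36.845) (48.6218, 45) (0, 45)]  |A|=2830.7931
4. canonical 5-gon: [(0, 0) (75.2163, 0) (55.4163, 36.845) (48.6218, 45) (0, 45)]
5. shoelace: 2830.7931

Area of P0's cell: 2830.7931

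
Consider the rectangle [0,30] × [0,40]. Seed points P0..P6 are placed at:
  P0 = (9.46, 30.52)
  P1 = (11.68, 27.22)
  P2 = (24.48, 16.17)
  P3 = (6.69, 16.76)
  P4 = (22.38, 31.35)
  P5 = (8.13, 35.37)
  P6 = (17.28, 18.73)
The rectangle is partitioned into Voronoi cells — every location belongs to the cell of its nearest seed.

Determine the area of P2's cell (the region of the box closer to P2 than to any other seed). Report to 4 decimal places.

1. box [0,30]×[0,40]: [(0, 0) (30, 0) (30, 40) (0, 40)]
2. ⊥bis P2·P0 via (16.97,23.345): [(0, 5.5827) (0, 0) (30, 0) (30, 36.9834)]  |A|=638.4906
3. ⊥bis P2·P1 via (18.08,21.695): [(0, 0.7517) (0, 0) (30, 0) (30, 35.5028)]  |A|=543.8165
4. ⊥bis P2·P3 via (15.585,16.465): [(15.6657, 18.8983) (15.0389, 0) (30, 0) (30, 35.5028)]  |A|=395.8234
5. ⊥bis P2·P4 via (23.43,23.76): [(19.3789, 23.1996) (15.6657, 18.8983) (15.0389, 0) (30, 0) (30, 24.6689)]  |A|=338.2893
6. ⊥bis P2·P5 via (16.305,25.77): [(19.3789, 23.1996) (15.6657, 18.8983) (15.0389, 0) (30, 0) (30, 24.6689)]  |A|=338.2893
7. ⊥bis P2·P6 via (20.88,17.45): [(23.1077, 23.7154) (15.0763, 1.1272) (15.0389, 0) (30, 0) (30, 24.6689)]  |A|=266.5206
8. canonical 5-gon: [(23.1077, 23.7154) (15.0763, 1.1272) (15.0389, 0) (30, 0) (30, 24.6689)]
9. shoelace: 266.5206

Area of P2's cell: 266.5206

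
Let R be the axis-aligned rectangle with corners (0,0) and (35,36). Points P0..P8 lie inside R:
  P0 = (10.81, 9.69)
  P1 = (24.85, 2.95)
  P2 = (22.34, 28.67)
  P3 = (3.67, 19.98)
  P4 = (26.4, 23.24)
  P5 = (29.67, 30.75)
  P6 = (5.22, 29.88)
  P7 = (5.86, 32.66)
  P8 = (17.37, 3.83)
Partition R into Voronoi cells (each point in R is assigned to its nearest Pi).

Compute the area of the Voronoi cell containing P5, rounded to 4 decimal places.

1. box [0,35]×[0,36]: [(0, 0) (35, 0) (35, 36) (0, 36)]
2. ⊥bis P5·P0 via (20.24,20.22): [(35, 7.0019) (35, 36) (2.6193, 36)]  |A|=469.49
3. ⊥bis P5·P1 via (27.26,16.85): [(23.2212, 17.5503) (35, 15.508) (35, 36) (2.6193, 36)]  |A|=419.3937
4. ⊥bis P5·P2 via (26.005,29.71): [(29.7781, 16.4134) (35, 15.508) (35, 36) (24.2201, 36)]  |A|=159.074
5. ⊥bis P5·P3 via (16.67,25.365): [(29.7781, 16.4134) (35, 15.508) (35, 36) (24.2201, 36)]  |A|=159.074
6. ⊥bis P5·P4 via (28.035,26.995): [(26.5979, 27.6208) (35, 23.9623) (35, 36) (24.2201, 36)]  |A|=95.7349
7. ⊥bis P5·P6 via (17.445,30.315): [(26.5979, 27.6208) (35, 23.9623) (35, 36) (24.2201, 36)]  |A|=95.7349
8. ⊥bis P5·P7 via (17.765,31.705): [(26.5979, 27.6208) (35, 23.9623) (35, 36) (24.2201, 36)]  |A|=95.7349
9. ⊥bis P5·P8 via (23.52,17.29): [(26.5979, 27.6208) (35, 23.9623) (35, 36) (24.2201, 36)]  |A|=95.7349
10. canonical 4-gon: [(26.5979, 27.6208) (35, 23.9623) (35, 36) (24.2201, 36)]
11. shoelace: 95.7349

Area of P5's cell: 95.7349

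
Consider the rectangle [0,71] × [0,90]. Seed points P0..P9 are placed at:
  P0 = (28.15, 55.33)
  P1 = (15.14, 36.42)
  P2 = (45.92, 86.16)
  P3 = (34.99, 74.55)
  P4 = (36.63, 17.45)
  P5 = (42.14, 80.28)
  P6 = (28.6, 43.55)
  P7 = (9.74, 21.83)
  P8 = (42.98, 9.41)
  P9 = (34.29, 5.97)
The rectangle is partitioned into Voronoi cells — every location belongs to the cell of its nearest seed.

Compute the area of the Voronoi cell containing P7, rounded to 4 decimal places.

1. box [0,71]×[0,90]: [(0, 0) (71, 0) (71, 90) (0, 90)]
2. ⊥bis P7·P0 via (18.945,38.58): [(0, 48.9913) (0, 0) (71, 0) (71, 9.9731)]  |A|=2093.2336
3. ⊥bis P7·P1 via (12.44,29.125): [(0, 33.7292) (0, 0) (71, 0) (71, 7.451)]  |A|=1461.898
4. ⊥bis P7·P2 via (27.83,53.995): [(0, 33.7292) (0, 0) (71, 0) (71, 7.451)]  |A|=1461.898
5. ⊥bis P7·P3 via (22.365,48.19): [(0, 33.7292) (0, 0) (71, 0) (71, 7.451)]  |A|=1461.898
6. ⊥bis P7·P4 via (23.185,19.64): [(24.0312, 24.8349) (0, 33.7292) (0, 0) (19.9859, 0)]  |A|=653.4511
7. ⊥bis P7·P5 via (25.94,51.055): [(24.0312, 24.8349) (0, 33.7292) (0, 0) (19.9859, 0)]  |A|=653.4511
8. ⊥bis P7·P6 via (19.17,32.69): [(24.0312, 24.8349) (0, 33.7292) (0, 0) (19.9859, 0)]  |A|=653.4511
9. ⊥bis P7·P8 via (26.36,15.62): [(24.0312, 24.8349) (0, 33.7292) (0, 0) (19.9859, 0)]  |A|=653.4511
10. ⊥bis P7·P9 via (22.015,13.9): [(22.3293, 14.3865) (24.0312, 24.8349) (0, 33.7292) (0, 0) (13.0352, 0)]  |A|=603.453
11. canonical 5-gon: [(22.3293, 14.3865) (24.0312, 24.8349) (0, 33.7292) (0, 0) (13.0352, 0)]
12. shoelace: 603.453

Area of P7's cell: 603.4530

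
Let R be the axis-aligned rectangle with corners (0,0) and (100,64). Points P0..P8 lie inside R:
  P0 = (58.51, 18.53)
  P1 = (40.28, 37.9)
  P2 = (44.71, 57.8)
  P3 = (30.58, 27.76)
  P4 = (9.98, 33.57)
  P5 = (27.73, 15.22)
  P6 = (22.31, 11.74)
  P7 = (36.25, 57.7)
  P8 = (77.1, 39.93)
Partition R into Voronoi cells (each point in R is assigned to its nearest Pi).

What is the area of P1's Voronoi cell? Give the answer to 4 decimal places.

1. box [0,100]×[0,64]: [(0, 0) (100, 0) (100, 64) (0, 64)]
2. ⊥bis P1·P0 via (49.395,28.215): [(0, 0) (19.4156, 0) (87.4178, 64) (0, 64)]  |A|=3418.6683
3. ⊥bis P1·P2 via (42.495,47.85): [(0, 57.3099) (0, 0) (19.4156, 0) (64.9472, 42.8519)]  |A|=2277.0562
4. ⊥bis P1·P3 via (35.43,32.83): [(12.8239, 54.4552) (44.7874, 23.8786) (64.9472, 42.8519)]  |A|=611.4338
5. ⊥bis P1·P4 via (25.13,35.735): [(22.7713, 52.2408) (23.9799, 43.7833) (44.7874, 23.8786) (64.9472, 42.8519)]  |A|=570.7071
6. ⊥bis P1·P5 via (34.005,26.56): [(22.7713, 52.2408) (23.9799, 43.7833) (44.7874, 23.8786) (64.9472, 42.8519)]  |A|=570.7071
7. ⊥bis P1·P6 via (31.295,24.82): [(22.7713, 52.2408) (23.9799, 43.7833) (44.7874, 23.8786) (64.9472, 42.8519)]  |A|=570.7071
8. ⊥bis P1·P7 via (38.265,47.8): [(40.592, 48.2736) (23.8258, 44.8611) (23.9799, 43.7833) (44.7874, 23.8786) (64.9472, 42.8519)]  |A|=507.0436
9. ⊥bis P1·P8 via (58.69,38.915): [(58.3925, 44.311) (40.592, 48.2736) (23.8258, 44.8611) (23.9799, 43.7833) (44.7874, 23.8786) (58.7923, 37.0592)]  |A|=483.5688
10. canonical 6-gon: [(58.3925, 44.311) (40.592, 48.2736) (23.8258, 44.8611) (23.9799, 43.7833) (44.7874, 23.8786) (58.7923, 37.0592)]
11. shoelace: 483.5688

Area of P1's cell: 483.5688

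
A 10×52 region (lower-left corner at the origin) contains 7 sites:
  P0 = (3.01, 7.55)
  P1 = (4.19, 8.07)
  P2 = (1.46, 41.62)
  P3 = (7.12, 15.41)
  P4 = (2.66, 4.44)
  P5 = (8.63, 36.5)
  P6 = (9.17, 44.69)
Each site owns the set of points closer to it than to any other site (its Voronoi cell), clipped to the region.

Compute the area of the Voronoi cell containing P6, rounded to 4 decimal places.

Area of P6's cell: 67.5205

1. box [0,10]×[0,52]: [(0, 0) (10, 0) (10, 52) (0, 52)]
2. ⊥bis P6·P0 via (6.09,26.12): [(0, 27.1301) (10, 25.4715) (10, 52) (0, 52)]  |A|=256.9921
3. ⊥bis P6·P1 via (6.68,26.38): [(0, 27.2884) (10, 25.9285) (10, 52) (0, 52)]  |A|=253.9153
4. ⊥bis P6·P2 via (5.315,43.155): [(10, 31.3891) (10, 52) (1.7931, 52)]  |A|=84.5762
5. ⊥bis P6·P3 via (8.145,30.05): [(10, 31.3891) (10, 52) (1.7931, 52)]  |A|=84.5762
6. ⊥bis P6·P4 via (5.915,24.565): [(10, 31.3891) (10, 52) (1.7931, 52)]  |A|=84.5762
7. ⊥bis P6·P5 via (8.9,40.595): [(6.2652, 40.7687) (10, 40.5225) (10, 52) (1.7931, 52)]  |A|=67.5205
8. canonical 4-gon: [(6.2652, 40.7687) (10, 40.5225) (10, 52) (1.7931, 52)]
9. shoelace: 67.5205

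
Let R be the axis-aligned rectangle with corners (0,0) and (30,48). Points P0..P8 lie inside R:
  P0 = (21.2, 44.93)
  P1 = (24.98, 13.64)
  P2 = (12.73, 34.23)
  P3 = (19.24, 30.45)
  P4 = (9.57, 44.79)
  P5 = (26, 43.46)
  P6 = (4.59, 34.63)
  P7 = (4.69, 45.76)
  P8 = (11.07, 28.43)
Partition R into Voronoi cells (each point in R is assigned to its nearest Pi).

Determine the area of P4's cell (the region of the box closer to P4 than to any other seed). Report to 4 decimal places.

Area of P4's cell: 70.7479

1. box [0,30]×[0,48]: [(0, 0) (30, 0) (30, 48) (0, 48)]
2. ⊥bis P4·P0 via (15.385,44.86): [(0, 0) (15.925, 0) (15.3472, 48) (0, 48)]  |A|=750.5332
3. ⊥bis P4·P1 via (17.275,29.215): [(0, 20.669) (15.5834, 28.3782) (15.3472, 48) (0, 48)]  |A|=363.5251
4. ⊥bis P4·P2 via (11.15,39.51): [(0, 36.1734) (15.434, 40.7919) (15.3472, 48) (0, 48)]  |A|=146.5771
5. ⊥bis P4·P3 via (14.405,37.62): [(0, 36.1734) (15.434, 40.7919) (15.3472, 48) (0, 48)]  |A|=146.5771
6. ⊥bis P4·P5 via (17.785,44.125): [(0, 36.1734) (15.434, 40.7919) (15.3472, 48) (0, 48)]  |A|=146.5771
7. ⊥bis P4·P6 via (7.08,39.71): [(0, 43.1803) (8.8762, 38.8296) (15.434, 40.7919) (15.3472, 48) (0, 48)]  |A|=115.4799
8. ⊥bis P4·P7 via (7.13,45.275): [(6.1176, 40.1817) (8.8762, 38.8296) (15.434, 40.7919) (15.3472, 48) (7.6716, 48)]  |A|=70.7479
9. ⊥bis P4·P8 via (10.32,36.61): [(6.1176, 40.1817) (8.8762, 38.8296) (15.434, 40.7919) (15.3472, 48) (7.6716, 48)]  |A|=70.7479
10. canonical 5-gon: [(6.1176, 40.1817) (8.8762, 38.8296) (15.434, 40.7919) (15.3472, 48) (7.6716, 48)]
11. shoelace: 70.7479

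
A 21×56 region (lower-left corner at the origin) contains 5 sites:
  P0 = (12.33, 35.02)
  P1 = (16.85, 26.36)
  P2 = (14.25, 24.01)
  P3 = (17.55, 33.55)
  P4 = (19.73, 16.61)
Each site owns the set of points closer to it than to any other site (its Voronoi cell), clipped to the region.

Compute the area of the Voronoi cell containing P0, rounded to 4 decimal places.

1. box [0,21]×[0,56]: [(0, 0) (21, 0) (21, 56) (0, 56)]
2. ⊥bis P0·P1 via (14.59,30.69): [(0, 23.0749) (21, 34.0356) (21, 56) (0, 56)]  |A|=576.3394
3. ⊥bis P0·P2 via (13.29,29.515): [(0, 27.1974) (11.8615, 29.2659) (21, 34.0356) (21, 56) (0, 56)]  |A|=551.8899
4. ⊥bis P0·P3 via (14.94,34.285): [(0, 27.1974) (11.8615, 29.2659) (13.8135, 30.2847) (21, 55.8042) (21, 56) (0, 56)]  |A|=473.6698
5. ⊥bis P0·P4 via (16.03,25.815): [(0, 27.1974) (11.8615, 29.2659) (13.8135, 30.2847) (21, 55.8042) (21, 56) (0, 56)]  |A|=473.6698
6. canonical 6-gon: [(0, 27.1974) (11.8615, 29.2659) (13.8135, 30.2847) (21, 55.8042) (21, 56) (0, 56)]
7. shoelace: 473.6698

Area of P0's cell: 473.6698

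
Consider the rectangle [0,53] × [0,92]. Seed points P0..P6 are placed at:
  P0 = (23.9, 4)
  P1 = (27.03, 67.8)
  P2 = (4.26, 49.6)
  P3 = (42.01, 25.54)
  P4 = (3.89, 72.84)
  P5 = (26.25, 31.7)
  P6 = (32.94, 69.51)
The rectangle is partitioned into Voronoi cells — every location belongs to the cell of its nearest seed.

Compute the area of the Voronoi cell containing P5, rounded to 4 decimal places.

1. box [0,53]×[0,92]: [(0, 0) (53, 0) (53, 92) (0, 92)]
2. ⊥bis P5·P0 via (25.075,17.85): [(0, 19.9773) (53, 15.4809) (53, 92) (0, 92)]  |A|=3936.3574
3. ⊥bis P5·P1 via (26.64,49.75): [(0, 50.3256) (0, 19.9773) (53, 15.4809) (53, 49.1804)]  |A|=1697.2677
4. ⊥bis P5·P2 via (15.255,40.65): [(22.7312, 49.8345) (0, 21.9094) (0, 19.9773) (53, 15.4809) (53, 49.1804)]  |A|=1374.3
5. ⊥bis P5·P3 via (34.13,28.62): [(42.257, 49.4126) (22.7312, 49.8345) (0, 21.9094) (0, 19.9773) (29.7649, 17.4521)]  |A|=809.6691
6. ⊥bis P5·P4 via (15.07,52.27): [(42.257, 49.4126) (22.7312, 49.8345) (0, 21.9094) (0, 19.9773) (29.7649, 17.4521)]  |A|=809.6691
7. ⊥bis P5·P6 via (29.595,50.605): [(41.8739, 48.4324) (35.5104, 49.5583) (22.7312, 49.8345) (0, 21.9094) (0, 19.9773) (29.7649, 17.4521)]  |A|=806.3347
8. canonical 6-gon: [(41.8739, 48.4324) (35.5104, 49.5583) (22.7312, 49.8345) (0, 21.9094) (0, 19.9773) (29.7649, 17.4521)]
9. shoelace: 806.3347

Area of P5's cell: 806.3347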